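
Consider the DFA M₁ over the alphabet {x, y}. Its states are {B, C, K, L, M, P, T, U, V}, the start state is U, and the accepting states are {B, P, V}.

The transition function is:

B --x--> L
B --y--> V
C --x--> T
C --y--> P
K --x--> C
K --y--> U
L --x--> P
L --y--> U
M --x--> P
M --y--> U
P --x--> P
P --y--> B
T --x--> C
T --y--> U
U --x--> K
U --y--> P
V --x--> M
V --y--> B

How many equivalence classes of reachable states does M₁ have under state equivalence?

Initial partition by acceptance: {B,P,V} | {C,K,L,M,T,U}.
On input x, block {B,P,V} splits into {B,V} and {P}.
Split {C,K,L,M,T,U} by δ(·,x) → {C,K,T,U} and {L,M}.
On input y, block {C,K,T,U} splits into {K,T} and {C,U}.
Stable partition: {B,V} | {K,T} | {P} | {L,M} | {C,U} — 5 equivalence classes.

5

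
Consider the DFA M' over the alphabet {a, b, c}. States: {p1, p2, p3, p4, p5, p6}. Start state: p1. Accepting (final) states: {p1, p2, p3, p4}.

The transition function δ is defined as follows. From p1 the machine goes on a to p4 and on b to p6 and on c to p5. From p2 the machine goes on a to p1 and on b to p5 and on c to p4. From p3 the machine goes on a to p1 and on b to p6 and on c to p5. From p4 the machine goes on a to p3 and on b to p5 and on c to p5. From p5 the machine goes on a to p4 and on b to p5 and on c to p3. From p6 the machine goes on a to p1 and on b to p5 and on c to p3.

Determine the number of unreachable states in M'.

1

Starting at p1 and following transitions, the reachable set is {p1, p3, p4, p5, p6}. That leaves p2 unreachable — 1 in total.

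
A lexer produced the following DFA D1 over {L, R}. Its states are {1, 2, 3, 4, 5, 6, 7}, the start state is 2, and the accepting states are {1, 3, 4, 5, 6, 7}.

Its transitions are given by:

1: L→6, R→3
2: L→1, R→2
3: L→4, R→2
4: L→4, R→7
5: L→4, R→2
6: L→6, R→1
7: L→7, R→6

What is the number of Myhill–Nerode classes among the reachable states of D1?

Reachable states from the start: {1,2,3,4,6,7}. Unreachable: {5} — drop them.
Start with accepting vs non-accepting: {1,3,4,6,7} | {2}.
Split {1,3,4,6,7} by δ(·,R) → {1,4,6,7} and {3}.
Split {1,4,6,7} by δ(·,R) → {4,6,7} and {1}.
On input R, block {4,6,7} splits into {4,7} and {6}.
On input R, block {4,7} splits into {4} and {7}.
No further refinement is possible. Final partition (6 blocks): {4} | {2} | {3} | {1} | {6} | {7}.

6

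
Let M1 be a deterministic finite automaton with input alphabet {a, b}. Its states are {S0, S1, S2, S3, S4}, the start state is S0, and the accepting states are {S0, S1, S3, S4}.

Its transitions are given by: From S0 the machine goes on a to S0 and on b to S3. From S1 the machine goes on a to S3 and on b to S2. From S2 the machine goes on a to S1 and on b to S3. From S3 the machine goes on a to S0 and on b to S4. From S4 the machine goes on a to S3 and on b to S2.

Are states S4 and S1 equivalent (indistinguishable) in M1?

Yes

Every state is reachable, so we keep all 5.
P0 = {S0,S1,S3,S4} | {S2}.
Split {S0,S1,S3,S4} by δ(·,b) → {S0,S3} and {S1,S4}.
On input b, block {S0,S3} splits into {S0} and {S3}.
No further refinement is possible. Final partition (4 blocks): {S0} | {S2} | {S1,S4} | {S3}.
S4 and S1 lie in the same block of the stable partition, so they are equivalent — no string distinguishes them.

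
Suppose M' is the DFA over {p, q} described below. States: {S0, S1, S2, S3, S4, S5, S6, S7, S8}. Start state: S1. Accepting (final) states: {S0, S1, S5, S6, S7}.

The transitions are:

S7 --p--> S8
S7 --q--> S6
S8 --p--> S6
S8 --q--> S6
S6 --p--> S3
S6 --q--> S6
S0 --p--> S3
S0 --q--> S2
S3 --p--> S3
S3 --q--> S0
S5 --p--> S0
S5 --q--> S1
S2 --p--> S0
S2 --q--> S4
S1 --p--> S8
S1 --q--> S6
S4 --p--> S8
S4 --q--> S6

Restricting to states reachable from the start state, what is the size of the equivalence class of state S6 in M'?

1

First remove the unreachable states {S5,S7}; 7 states remain.
Start with accepting vs non-accepting: {S0,S1,S6} | {S2,S3,S4,S8}.
Refine {S0,S1,S6} on symbol q: members go to different blocks, giving {S1,S6} and {S0}.
Refine {S2,S3,S4,S8} on symbol p: members go to different blocks, giving {S3,S4} and {S2} and {S8}.
Split {S1,S6} by δ(·,p) → {S1} and {S6}.
Refine {S3,S4} on symbol p: members go to different blocks, giving {S3} and {S4}.
No further refinement is possible. Final partition (7 blocks): {S1} | {S3} | {S0} | {S2} | {S8} | {S6} | {S4}.
State S6 belongs to the block {S6}, which has 1 states.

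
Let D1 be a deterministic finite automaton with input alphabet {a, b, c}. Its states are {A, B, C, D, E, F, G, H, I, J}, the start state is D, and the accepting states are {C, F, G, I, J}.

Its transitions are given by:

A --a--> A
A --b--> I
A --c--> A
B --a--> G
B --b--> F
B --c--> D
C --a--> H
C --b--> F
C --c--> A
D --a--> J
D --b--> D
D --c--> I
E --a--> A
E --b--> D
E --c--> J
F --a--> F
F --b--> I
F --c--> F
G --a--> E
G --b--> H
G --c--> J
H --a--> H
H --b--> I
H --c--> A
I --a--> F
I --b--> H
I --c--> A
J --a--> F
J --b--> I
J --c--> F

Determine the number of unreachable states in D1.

4

No path from D leads to B, C, E, G; the other 6 states are all reachable.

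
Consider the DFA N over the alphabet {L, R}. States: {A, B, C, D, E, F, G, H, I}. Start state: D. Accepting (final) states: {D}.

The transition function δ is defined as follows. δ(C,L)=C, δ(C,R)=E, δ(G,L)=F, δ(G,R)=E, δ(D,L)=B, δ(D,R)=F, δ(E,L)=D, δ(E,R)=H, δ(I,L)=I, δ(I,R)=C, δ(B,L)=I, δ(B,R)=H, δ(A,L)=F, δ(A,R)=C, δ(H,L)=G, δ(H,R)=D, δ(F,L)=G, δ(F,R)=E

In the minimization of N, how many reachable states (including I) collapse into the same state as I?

First remove the unreachable states {A}; 8 states remain.
Initial partition by acceptance: {D} | {B,C,E,F,G,H,I}.
On input L, block {B,C,E,F,G,H,I} splits into {B,C,F,G,H,I} and {E}.
Split {B,C,F,G,H,I} by δ(·,R) → {C,F,G} and {B,I} and {H}.
On input R, block {B,I} splits into {B} and {I}.
Stable partition: {D} | {C,F,G} | {E} | {B} | {H} | {I} — 6 equivalence classes.
State I belongs to the block {I}, which has 1 states.

1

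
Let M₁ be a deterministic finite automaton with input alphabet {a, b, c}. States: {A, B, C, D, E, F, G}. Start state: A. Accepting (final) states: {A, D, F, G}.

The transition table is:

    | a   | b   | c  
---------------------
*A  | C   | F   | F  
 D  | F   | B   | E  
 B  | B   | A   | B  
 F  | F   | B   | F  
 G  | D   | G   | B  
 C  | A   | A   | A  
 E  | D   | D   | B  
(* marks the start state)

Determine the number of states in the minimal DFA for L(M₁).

First remove the unreachable states {D,E,G}; 4 states remain.
Initial partition by acceptance: {A,F} | {B,C}.
On input a, block {A,F} splits into {A} and {F}.
Refine {B,C} on symbol a: members go to different blocks, giving {B} and {C}.
No further refinement is possible. Final partition (4 blocks): {A} | {B} | {F} | {C}.

4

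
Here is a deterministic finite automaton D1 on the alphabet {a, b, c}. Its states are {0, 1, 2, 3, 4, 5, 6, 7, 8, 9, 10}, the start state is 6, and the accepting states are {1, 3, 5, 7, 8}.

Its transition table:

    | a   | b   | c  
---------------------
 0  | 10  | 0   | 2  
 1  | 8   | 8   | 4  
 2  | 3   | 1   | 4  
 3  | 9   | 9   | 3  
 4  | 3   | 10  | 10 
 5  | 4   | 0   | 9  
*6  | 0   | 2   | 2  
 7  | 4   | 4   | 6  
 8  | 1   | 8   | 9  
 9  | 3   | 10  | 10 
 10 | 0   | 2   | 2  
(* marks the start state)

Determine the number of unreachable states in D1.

2

Starting at 6 and following transitions, the reachable set is {0, 1, 2, 3, 4, 6, 8, 9, 10}. That leaves 5, 7 unreachable — 2 in total.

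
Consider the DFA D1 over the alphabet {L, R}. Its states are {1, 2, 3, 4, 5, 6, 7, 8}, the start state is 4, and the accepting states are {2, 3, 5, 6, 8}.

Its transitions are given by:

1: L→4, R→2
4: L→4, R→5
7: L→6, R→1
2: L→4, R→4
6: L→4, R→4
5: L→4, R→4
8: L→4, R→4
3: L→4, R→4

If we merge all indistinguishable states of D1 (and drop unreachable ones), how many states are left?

2

Reachable states from the start: {4,5}. Unreachable: {1,2,3,6,7,8} — drop them.
Initial partition by acceptance: {5} | {4}.
Stable partition: {5} | {4} — 2 equivalence classes.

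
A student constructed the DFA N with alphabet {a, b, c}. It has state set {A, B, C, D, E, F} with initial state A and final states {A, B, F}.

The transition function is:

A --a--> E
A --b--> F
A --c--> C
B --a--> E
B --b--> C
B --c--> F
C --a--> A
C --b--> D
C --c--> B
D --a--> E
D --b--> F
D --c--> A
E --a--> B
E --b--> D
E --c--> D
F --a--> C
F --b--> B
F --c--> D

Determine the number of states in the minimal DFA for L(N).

6

Initial partition by acceptance: {A,B,F} | {C,D,E}.
Refine {A,B,F} on symbol b: members go to different blocks, giving {A,F} and {B}.
Split {A,F} by δ(·,b) → {A} and {F}.
On input a, block {C,D,E} splits into {C} and {D} and {E}.
No further refinement is possible. Final partition (6 blocks): {A} | {C} | {B} | {F} | {D} | {E}.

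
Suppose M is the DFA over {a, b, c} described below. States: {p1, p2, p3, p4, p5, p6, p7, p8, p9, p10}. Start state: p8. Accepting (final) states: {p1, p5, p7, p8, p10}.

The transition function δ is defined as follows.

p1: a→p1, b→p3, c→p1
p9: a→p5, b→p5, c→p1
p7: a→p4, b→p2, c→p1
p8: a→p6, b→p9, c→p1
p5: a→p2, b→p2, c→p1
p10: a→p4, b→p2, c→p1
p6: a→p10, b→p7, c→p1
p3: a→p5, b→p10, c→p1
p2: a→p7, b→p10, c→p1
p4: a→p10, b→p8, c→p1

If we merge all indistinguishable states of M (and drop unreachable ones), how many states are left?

3

All states are reachable from the start state.
Start with accepting vs non-accepting: {p1,p5,p7,p8,p10} | {p2,p3,p4,p6,p9}.
Refine {p1,p5,p7,p8,p10} on symbol a: members go to different blocks, giving {p5,p7,p8,p10} and {p1}.
The partition is now stable with 3 blocks: {p5,p7,p8,p10} | {p2,p3,p4,p6,p9} | {p1}.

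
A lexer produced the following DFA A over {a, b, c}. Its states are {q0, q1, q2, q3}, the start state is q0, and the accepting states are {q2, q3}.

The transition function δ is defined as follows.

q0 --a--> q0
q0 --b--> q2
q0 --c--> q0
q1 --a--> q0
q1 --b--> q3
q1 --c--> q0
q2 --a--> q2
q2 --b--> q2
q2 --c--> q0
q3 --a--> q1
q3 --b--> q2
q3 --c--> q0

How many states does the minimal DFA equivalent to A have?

2

First remove the unreachable states {q1,q3}; 2 states remain.
Initial partition by acceptance: {q2} | {q0}.
No further refinement is possible. Final partition (2 blocks): {q2} | {q0}.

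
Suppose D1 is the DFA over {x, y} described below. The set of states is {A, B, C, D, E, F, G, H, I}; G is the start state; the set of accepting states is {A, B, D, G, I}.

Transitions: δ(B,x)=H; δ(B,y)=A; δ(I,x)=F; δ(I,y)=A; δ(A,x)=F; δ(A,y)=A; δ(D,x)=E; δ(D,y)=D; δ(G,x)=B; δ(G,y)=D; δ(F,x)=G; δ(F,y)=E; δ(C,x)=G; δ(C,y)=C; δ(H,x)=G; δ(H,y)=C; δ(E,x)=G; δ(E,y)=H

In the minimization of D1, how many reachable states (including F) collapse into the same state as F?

4

States {I} cannot be reached from the start state, so discard them.
P0 = {A,B,D,G} | {C,E,F,H}.
Split {A,B,D,G} by δ(·,x) → {A,B,D} and {G}.
No further refinement is possible. Final partition (3 blocks): {A,B,D} | {C,E,F,H} | {G}.
The equivalence class containing F is {C,E,F,H}, of size 4.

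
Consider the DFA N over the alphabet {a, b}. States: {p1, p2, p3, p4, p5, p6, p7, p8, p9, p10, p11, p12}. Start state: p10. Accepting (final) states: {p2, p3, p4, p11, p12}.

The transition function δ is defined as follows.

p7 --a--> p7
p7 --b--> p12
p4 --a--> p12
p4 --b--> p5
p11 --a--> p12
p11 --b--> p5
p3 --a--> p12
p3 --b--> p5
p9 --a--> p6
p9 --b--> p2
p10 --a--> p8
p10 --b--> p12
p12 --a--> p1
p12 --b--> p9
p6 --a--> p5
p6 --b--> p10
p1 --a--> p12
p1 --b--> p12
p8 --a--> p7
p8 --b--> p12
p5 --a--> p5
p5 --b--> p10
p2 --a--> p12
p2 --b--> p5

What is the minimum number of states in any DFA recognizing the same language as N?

States {p3,p4,p11} cannot be reached from the start state, so discard them.
Start with accepting vs non-accepting: {p2,p12} | {p1,p5,p6,p7,p8,p9,p10}.
Split {p2,p12} by δ(·,a) → {p2} and {p12}.
On input a, block {p1,p5,p6,p7,p8,p9,p10} splits into {p5,p6,p7,p8,p9,p10} and {p1}.
Split {p5,p6,p7,p8,p9,p10} by δ(·,b) → {p7,p8,p10} and {p5,p6} and {p9}.
The partition is now stable with 6 blocks: {p2} | {p7,p8,p10} | {p12} | {p1} | {p5,p6} | {p9}.

6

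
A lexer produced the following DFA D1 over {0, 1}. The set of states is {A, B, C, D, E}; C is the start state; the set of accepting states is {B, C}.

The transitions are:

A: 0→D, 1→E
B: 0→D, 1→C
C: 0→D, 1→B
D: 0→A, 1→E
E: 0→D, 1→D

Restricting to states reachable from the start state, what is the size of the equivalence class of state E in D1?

3

Start with accepting vs non-accepting: {B,C} | {A,D,E}.
No further refinement is possible. Final partition (2 blocks): {B,C} | {A,D,E}.
The equivalence class containing E is {A,D,E}, of size 3.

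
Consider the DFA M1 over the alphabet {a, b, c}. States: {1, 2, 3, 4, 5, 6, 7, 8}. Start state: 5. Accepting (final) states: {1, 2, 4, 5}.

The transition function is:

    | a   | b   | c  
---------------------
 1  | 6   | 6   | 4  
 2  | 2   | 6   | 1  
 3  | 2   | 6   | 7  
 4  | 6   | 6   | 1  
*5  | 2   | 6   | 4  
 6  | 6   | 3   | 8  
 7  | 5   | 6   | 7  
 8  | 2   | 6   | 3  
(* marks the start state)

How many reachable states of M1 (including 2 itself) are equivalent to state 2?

2

All states are reachable from the start state.
Initial partition by acceptance: {1,2,4,5} | {3,6,7,8}.
Split {1,2,4,5} by δ(·,a) → {1,4} and {2,5}.
On input a, block {3,6,7,8} splits into {3,7,8} and {6}.
Stable partition: {1,4} | {3,7,8} | {2,5} | {6} — 4 equivalence classes.
The equivalence class containing 2 is {2,5}, of size 2.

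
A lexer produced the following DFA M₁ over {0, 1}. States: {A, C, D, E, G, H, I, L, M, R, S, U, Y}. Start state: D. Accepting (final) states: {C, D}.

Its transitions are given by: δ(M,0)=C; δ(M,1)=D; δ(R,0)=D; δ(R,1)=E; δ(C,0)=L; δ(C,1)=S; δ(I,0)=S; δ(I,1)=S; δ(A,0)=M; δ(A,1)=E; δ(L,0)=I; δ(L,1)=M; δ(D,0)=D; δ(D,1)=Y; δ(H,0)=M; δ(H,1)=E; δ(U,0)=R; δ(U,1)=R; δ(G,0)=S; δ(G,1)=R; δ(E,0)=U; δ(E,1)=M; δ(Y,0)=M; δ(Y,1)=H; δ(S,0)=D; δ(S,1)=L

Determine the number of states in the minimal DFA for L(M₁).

First remove the unreachable states {A,G}; 11 states remain.
P0 = {C,D} | {E,H,I,L,M,R,S,U,Y}.
On input 0, block {C,D} splits into {C} and {D}.
Split {E,H,I,L,M,R,S,U,Y} by δ(·,0) → {E,H,I,L,U,Y} and {R,S} and {M}.
On input 0, block {E,H,I,L,U,Y} splits into {I,U} and {E,L} and {H,Y}.
Refine {H,Y} on symbol 1: members go to different blocks, giving {H} and {Y}.
Stable partition: {C} | {I,U} | {D} | {R,S} | {M} | {E,L} | {H} | {Y} — 8 equivalence classes.

8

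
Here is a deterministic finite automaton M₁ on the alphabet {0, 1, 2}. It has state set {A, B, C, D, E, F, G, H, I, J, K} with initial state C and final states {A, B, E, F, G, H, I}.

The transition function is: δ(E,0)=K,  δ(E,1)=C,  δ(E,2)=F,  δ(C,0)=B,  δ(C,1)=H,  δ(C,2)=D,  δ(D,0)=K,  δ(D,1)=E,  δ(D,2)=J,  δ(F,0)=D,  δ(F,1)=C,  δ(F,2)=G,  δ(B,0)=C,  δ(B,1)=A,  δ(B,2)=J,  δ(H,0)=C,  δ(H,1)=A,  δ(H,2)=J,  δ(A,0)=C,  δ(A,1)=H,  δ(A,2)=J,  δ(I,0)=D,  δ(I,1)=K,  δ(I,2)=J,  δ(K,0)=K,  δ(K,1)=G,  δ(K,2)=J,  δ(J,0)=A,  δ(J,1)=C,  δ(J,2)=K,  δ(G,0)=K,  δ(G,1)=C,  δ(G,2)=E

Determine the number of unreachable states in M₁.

Starting at C and following transitions, the reachable set is {A, B, C, D, E, F, G, H, J, K}. That leaves I unreachable — 1 in total.

1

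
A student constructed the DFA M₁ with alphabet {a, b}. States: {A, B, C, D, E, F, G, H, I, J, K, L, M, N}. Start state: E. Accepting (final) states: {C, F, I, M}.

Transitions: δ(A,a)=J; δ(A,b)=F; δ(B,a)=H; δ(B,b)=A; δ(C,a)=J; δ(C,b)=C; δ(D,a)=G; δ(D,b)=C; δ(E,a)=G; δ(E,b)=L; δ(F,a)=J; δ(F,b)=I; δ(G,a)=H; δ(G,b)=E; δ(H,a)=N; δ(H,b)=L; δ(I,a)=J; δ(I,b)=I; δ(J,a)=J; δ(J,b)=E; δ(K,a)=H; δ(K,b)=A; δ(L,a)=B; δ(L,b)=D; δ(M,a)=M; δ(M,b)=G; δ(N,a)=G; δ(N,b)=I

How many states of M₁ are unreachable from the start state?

2

Starting at E and following transitions, the reachable set is {A, B, C, D, E, F, G, H, I, J, L, N}. That leaves K, M unreachable — 2 in total.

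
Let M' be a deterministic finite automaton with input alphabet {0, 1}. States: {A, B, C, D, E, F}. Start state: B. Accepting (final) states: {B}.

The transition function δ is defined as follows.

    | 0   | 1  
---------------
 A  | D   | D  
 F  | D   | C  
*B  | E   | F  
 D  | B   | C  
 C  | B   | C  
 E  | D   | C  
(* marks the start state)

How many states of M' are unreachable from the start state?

1

No path from B leads to A; the other 5 states are all reachable.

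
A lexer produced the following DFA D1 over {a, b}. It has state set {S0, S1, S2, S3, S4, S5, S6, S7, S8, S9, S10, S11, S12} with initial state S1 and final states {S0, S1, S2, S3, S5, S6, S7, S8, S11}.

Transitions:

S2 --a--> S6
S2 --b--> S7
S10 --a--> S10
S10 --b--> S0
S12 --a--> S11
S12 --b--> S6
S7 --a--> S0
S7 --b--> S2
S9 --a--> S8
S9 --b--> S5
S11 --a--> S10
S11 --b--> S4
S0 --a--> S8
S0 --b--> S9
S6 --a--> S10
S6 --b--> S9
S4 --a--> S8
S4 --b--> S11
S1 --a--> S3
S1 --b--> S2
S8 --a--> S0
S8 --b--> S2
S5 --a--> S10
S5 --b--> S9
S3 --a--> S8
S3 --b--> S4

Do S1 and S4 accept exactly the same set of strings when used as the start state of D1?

No

Reachable states from the start: {S0,S1,S2,S3,S4,S5,S6,S7,S8,S9,S10,S11}. Unreachable: {S12} — drop them.
Start with accepting vs non-accepting: {S0,S1,S2,S3,S5,S6,S7,S8,S11} | {S4,S9,S10}.
Refine {S0,S1,S2,S3,S5,S6,S7,S8,S11} on symbol a: members go to different blocks, giving {S0,S1,S2,S3,S7,S8} and {S5,S6,S11}.
On input a, block {S0,S1,S2,S3,S7,S8} splits into {S0,S1,S3,S7,S8} and {S2}.
Refine {S0,S1,S3,S7,S8} on symbol b: members go to different blocks, giving {S1,S7,S8} and {S0,S3}.
On input a, block {S4,S9,S10} splits into {S4,S9} and {S10}.
No further refinement is possible. Final partition (6 blocks): {S1,S7,S8} | {S4,S9} | {S5,S6,S11} | {S2} | {S0,S3} | {S10}.
S1 and S4 end up in different blocks, so they are distinguishable. For instance, the string 'ε' is accepted from only S1.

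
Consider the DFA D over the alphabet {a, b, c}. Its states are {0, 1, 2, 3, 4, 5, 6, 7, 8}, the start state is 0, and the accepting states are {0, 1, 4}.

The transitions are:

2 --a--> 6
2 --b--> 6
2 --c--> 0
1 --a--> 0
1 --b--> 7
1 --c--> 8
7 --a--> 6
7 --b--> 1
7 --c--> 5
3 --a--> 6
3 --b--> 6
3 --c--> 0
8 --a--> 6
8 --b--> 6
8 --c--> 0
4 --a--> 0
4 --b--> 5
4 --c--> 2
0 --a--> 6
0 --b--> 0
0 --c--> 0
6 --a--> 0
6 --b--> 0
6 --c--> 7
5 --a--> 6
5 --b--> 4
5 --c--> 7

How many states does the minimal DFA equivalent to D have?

5

First remove the unreachable states {3}; 8 states remain.
Initial partition by acceptance: {0,1,4} | {2,5,6,7,8}.
Refine {0,1,4} on symbol a: members go to different blocks, giving {1,4} and {0}.
Refine {2,5,6,7,8} on symbol a: members go to different blocks, giving {2,5,7,8} and {6}.
On input b, block {2,5,7,8} splits into {2,8} and {5,7}.
No further refinement is possible. Final partition (5 blocks): {1,4} | {2,8} | {0} | {6} | {5,7}.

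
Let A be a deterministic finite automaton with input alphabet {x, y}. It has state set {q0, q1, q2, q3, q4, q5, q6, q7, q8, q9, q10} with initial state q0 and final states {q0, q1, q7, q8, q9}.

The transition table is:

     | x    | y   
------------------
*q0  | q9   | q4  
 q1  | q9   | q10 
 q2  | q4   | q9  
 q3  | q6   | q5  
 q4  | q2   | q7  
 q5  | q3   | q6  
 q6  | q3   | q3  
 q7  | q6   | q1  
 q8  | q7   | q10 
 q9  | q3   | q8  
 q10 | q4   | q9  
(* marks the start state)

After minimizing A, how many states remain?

P0 = {q0,q1,q7,q8,q9} | {q2,q3,q4,q5,q6,q10}.
Split {q0,q1,q7,q8,q9} by δ(·,x) → {q0,q1,q8} and {q7,q9}.
On input y, block {q2,q3,q4,q5,q6,q10} splits into {q2,q4,q10} and {q3,q5,q6}.
The partition is now stable with 4 blocks: {q0,q1,q8} | {q2,q4,q10} | {q7,q9} | {q3,q5,q6}.

4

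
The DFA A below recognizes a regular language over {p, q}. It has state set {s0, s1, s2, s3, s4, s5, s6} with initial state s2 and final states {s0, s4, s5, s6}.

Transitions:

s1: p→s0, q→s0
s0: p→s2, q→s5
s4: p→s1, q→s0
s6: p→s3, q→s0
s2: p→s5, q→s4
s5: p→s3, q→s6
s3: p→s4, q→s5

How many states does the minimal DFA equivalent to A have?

Initial partition by acceptance: {s0,s4,s5,s6} | {s1,s2,s3}.
Stable partition: {s0,s4,s5,s6} | {s1,s2,s3} — 2 equivalence classes.

2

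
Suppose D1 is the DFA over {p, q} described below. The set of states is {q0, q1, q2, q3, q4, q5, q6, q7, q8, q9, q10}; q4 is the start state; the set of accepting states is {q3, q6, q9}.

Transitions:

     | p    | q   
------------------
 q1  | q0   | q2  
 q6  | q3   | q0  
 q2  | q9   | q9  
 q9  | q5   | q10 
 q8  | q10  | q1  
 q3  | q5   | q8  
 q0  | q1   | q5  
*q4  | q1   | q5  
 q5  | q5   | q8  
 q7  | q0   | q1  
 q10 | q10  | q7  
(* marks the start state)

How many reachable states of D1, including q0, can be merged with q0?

States {q3,q6} cannot be reached from the start state, so discard them.
P0 = {q9} | {q0,q1,q2,q4,q5,q7,q8,q10}.
Split {q0,q1,q2,q4,q5,q7,q8,q10} by δ(·,p) → {q0,q1,q4,q5,q7,q8,q10} and {q2}.
Split {q0,q1,q4,q5,q7,q8,q10} by δ(·,q) → {q0,q4,q5,q7,q8,q10} and {q1}.
Split {q0,q4,q5,q7,q8,q10} by δ(·,p) → {q5,q7,q8,q10} and {q0,q4}.
On input p, block {q5,q7,q8,q10} splits into {q5,q8,q10} and {q7}.
On input q, block {q5,q8,q10} splits into {q5} and {q8} and {q10}.
The partition is now stable with 8 blocks: {q9} | {q5} | {q2} | {q1} | {q0,q4} | {q7} | {q8} | {q10}.
State q0 belongs to the block {q0,q4}, which has 2 states.

2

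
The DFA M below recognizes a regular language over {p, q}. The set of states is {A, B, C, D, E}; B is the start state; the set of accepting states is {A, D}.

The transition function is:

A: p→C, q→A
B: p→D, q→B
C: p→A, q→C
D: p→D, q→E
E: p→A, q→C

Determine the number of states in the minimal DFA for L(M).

Start with accepting vs non-accepting: {A,D} | {B,C,E}.
On input p, block {A,D} splits into {A} and {D}.
On input p, block {B,C,E} splits into {C,E} and {B}.
Stable partition: {A} | {C,E} | {D} | {B} — 4 equivalence classes.

4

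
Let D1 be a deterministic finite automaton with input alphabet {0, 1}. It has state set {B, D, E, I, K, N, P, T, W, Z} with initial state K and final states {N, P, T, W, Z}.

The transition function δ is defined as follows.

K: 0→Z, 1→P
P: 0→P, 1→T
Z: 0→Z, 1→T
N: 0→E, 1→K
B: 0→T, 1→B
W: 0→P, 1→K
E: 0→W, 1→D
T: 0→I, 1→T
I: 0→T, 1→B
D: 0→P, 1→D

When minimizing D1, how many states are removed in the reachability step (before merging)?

Starting at K and following transitions, the reachable set is {B, I, K, P, T, Z}. That leaves D, E, N, W unreachable — 4 in total.

4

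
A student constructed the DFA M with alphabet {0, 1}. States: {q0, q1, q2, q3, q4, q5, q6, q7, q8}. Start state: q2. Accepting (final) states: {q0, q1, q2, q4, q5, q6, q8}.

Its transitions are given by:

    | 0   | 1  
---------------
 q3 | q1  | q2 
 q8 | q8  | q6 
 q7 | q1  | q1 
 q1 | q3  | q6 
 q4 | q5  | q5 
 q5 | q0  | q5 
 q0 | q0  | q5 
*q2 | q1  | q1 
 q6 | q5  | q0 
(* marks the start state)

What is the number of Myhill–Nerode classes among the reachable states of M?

States {q4,q7,q8} cannot be reached from the start state, so discard them.
Initial partition by acceptance: {q0,q1,q2,q5,q6} | {q3}.
On input 0, block {q0,q1,q2,q5,q6} splits into {q0,q2,q5,q6} and {q1}.
Split {q0,q2,q5,q6} by δ(·,0) → {q0,q5,q6} and {q2}.
Stable partition: {q0,q5,q6} | {q3} | {q1} | {q2} — 4 equivalence classes.

4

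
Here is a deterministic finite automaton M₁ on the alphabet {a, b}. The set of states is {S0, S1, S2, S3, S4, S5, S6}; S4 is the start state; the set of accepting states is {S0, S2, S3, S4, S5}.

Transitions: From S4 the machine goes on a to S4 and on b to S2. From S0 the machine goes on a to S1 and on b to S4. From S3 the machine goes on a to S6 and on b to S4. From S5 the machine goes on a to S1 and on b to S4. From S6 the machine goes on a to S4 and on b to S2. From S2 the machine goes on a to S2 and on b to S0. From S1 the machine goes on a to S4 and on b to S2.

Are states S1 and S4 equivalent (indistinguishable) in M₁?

No

Reachable states from the start: {S0,S1,S2,S4}. Unreachable: {S3,S5,S6} — drop them.
Start with accepting vs non-accepting: {S0,S2,S4} | {S1}.
On input a, block {S0,S2,S4} splits into {S2,S4} and {S0}.
Split {S2,S4} by δ(·,b) → {S2} and {S4}.
Stable partition: {S2} | {S1} | {S0} | {S4} — 4 equivalence classes.
S1 and S4 end up in different blocks, so they are distinguishable. For instance, the string 'ε' is accepted from only S4.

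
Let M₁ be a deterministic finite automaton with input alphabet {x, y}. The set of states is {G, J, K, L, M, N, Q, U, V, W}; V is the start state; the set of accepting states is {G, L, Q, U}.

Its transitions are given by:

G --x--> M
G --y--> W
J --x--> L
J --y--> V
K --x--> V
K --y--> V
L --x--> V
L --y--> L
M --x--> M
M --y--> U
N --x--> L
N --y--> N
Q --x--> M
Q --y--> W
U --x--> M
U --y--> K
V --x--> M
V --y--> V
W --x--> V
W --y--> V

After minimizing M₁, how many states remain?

4

First remove the unreachable states {G,J,L,N,Q,W}; 4 states remain.
Start with accepting vs non-accepting: {U} | {K,M,V}.
Refine {K,M,V} on symbol y: members go to different blocks, giving {K,V} and {M}.
On input x, block {K,V} splits into {V} and {K}.
Stable partition: {U} | {V} | {M} | {K} — 4 equivalence classes.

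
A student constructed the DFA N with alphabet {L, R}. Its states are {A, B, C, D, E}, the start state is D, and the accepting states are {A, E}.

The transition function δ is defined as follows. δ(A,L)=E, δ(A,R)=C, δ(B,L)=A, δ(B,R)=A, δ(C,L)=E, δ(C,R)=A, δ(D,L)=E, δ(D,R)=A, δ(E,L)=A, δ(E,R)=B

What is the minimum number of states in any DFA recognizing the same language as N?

Initial partition by acceptance: {A,E} | {B,C,D}.
Stable partition: {A,E} | {B,C,D} — 2 equivalence classes.

2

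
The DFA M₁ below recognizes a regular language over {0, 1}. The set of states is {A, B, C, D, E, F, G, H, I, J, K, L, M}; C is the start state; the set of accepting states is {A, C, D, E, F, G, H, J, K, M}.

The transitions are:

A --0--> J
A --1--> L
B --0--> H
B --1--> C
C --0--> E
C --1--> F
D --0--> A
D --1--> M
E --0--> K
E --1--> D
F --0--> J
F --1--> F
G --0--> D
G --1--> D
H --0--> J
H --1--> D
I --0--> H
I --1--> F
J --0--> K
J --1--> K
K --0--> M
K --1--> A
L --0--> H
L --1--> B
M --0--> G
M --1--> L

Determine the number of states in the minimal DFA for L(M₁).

First remove the unreachable states {I}; 12 states remain.
Start with accepting vs non-accepting: {A,C,D,E,F,G,H,J,K,M} | {B,L}.
Split {A,C,D,E,F,G,H,J,K,M} by δ(·,1) → {C,D,E,F,G,H,J,K} and {A,M}.
Refine {C,D,E,F,G,H,J,K} on symbol 0: members go to different blocks, giving {C,E,F,G,H,J} and {D,K}.
On input 0, block {C,E,F,G,H,J} splits into {C,F,H} and {E,G,J}.
On input 1, block {C,F,H} splits into {C,F} and {H}.
On input 1, block {B,L} splits into {B} and {L}.
The partition is now stable with 7 blocks: {C,F} | {B} | {A,M} | {D,K} | {E,G,J} | {H} | {L}.

7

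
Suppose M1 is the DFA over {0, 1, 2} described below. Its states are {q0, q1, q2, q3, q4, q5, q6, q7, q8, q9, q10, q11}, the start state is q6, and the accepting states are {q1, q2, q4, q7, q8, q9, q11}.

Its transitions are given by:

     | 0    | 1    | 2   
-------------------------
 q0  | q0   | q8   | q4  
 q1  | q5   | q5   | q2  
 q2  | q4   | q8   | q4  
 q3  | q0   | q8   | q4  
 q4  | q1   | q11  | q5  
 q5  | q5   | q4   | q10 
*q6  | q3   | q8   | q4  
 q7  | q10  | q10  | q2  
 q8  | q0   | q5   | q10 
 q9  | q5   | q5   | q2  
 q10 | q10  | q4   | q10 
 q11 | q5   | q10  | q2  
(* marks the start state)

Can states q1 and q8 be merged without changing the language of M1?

States {q7,q9} cannot be reached from the start state, so discard them.
Start with accepting vs non-accepting: {q1,q2,q4,q8,q11} | {q0,q3,q5,q6,q10}.
On input 0, block {q1,q2,q4,q8,q11} splits into {q1,q8,q11} and {q2,q4}.
Refine {q1,q8,q11} on symbol 2: members go to different blocks, giving {q1,q11} and {q8}.
Refine {q0,q3,q5,q6,q10} on symbol 1: members go to different blocks, giving {q0,q3,q6} and {q5,q10}.
Refine {q2,q4} on symbol 0: members go to different blocks, giving {q2} and {q4}.
Stable partition: {q1,q11} | {q0,q3,q6} | {q2} | {q8} | {q5,q10} | {q4} — 6 equivalence classes.
q1 and q8 end up in different blocks, so they are distinguishable. For instance, the string '2' is accepted from only q1.

No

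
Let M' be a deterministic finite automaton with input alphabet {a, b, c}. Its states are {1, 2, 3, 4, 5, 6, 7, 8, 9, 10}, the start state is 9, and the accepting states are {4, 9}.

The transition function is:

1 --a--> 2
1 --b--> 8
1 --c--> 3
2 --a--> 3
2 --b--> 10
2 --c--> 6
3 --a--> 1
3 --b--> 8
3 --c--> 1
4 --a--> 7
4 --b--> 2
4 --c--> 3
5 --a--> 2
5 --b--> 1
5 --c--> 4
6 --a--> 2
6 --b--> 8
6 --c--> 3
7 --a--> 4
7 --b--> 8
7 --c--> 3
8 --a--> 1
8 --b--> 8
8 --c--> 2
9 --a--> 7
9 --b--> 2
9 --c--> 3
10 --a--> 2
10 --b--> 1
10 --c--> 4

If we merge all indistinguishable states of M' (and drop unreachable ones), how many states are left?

7

States {5} cannot be reached from the start state, so discard them.
Start with accepting vs non-accepting: {4,9} | {1,2,3,6,7,8,10}.
Refine {1,2,3,6,7,8,10} on symbol a: members go to different blocks, giving {1,2,3,6,8,10} and {7}.
Refine {1,2,3,6,8,10} on symbol c: members go to different blocks, giving {1,2,3,6,8} and {10}.
Split {1,2,3,6,8} by δ(·,b) → {1,3,6,8} and {2}.
On input a, block {1,3,6,8} splits into {1,6} and {3,8}.
Split {3,8} by δ(·,c) → {3} and {8}.
The partition is now stable with 7 blocks: {4,9} | {1,6} | {7} | {10} | {2} | {3} | {8}.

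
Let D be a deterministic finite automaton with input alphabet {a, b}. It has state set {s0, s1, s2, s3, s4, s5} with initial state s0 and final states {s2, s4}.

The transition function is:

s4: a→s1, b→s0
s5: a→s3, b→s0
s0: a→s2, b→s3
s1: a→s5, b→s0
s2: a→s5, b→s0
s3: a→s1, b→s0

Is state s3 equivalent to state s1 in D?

Yes

First remove the unreachable states {s4}; 5 states remain.
Start with accepting vs non-accepting: {s2} | {s0,s1,s3,s5}.
Split {s0,s1,s3,s5} by δ(·,a) → {s1,s3,s5} and {s0}.
Stable partition: {s2} | {s1,s3,s5} | {s0} — 3 equivalence classes.
s3 and s1 lie in the same block of the stable partition, so they are equivalent — no string distinguishes them.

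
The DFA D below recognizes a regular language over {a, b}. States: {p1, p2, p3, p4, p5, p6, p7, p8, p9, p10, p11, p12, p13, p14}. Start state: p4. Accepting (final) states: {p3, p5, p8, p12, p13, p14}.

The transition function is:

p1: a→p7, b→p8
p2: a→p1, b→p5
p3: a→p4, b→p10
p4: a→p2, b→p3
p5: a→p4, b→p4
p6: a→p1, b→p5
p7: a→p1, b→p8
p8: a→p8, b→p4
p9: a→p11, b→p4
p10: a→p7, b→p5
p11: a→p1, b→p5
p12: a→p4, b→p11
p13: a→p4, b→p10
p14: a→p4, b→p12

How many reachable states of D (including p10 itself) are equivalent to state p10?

Reachable states from the start: {p1,p2,p3,p4,p5,p7,p8,p10}. Unreachable: {p6,p9,p11,p12,p13,p14} — drop them.
Start with accepting vs non-accepting: {p3,p5,p8} | {p1,p2,p4,p7,p10}.
Refine {p3,p5,p8} on symbol a: members go to different blocks, giving {p3,p5} and {p8}.
Split {p1,p2,p4,p7,p10} by δ(·,b) → {p2,p4,p10} and {p1,p7}.
Refine {p2,p4,p10} on symbol a: members go to different blocks, giving {p2,p10} and {p4}.
Split {p3,p5} by δ(·,b) → {p3} and {p5}.
Stable partition: {p3} | {p2,p10} | {p8} | {p1,p7} | {p4} | {p5} — 6 equivalence classes.
State p10 belongs to the block {p2,p10}, which has 2 states.

2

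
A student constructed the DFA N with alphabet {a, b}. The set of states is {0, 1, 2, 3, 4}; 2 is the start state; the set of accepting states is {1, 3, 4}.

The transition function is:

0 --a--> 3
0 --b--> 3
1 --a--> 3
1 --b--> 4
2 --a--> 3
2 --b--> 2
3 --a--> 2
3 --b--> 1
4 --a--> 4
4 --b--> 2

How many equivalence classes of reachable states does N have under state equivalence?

States {0} cannot be reached from the start state, so discard them.
P0 = {1,3,4} | {2}.
Refine {1,3,4} on symbol a: members go to different blocks, giving {1,4} and {3}.
Split {1,4} by δ(·,a) → {1} and {4}.
No further refinement is possible. Final partition (4 blocks): {1} | {2} | {3} | {4}.

4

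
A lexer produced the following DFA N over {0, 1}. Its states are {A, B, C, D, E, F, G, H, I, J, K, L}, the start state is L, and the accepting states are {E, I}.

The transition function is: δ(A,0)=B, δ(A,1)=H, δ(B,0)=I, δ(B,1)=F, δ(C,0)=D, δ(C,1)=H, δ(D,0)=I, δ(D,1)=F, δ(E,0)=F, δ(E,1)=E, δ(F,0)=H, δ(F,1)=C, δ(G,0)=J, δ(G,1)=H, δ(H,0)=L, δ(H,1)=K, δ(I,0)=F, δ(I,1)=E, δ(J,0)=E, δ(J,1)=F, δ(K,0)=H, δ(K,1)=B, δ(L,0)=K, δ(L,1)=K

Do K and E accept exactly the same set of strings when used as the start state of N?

States {A,G,J} cannot be reached from the start state, so discard them.
P0 = {E,I} | {B,C,D,F,H,K,L}.
On input 0, block {B,C,D,F,H,K,L} splits into {C,F,H,K,L} and {B,D}.
On input 0, block {C,F,H,K,L} splits into {F,H,K,L} and {C}.
Split {F,H,K,L} by δ(·,1) → {H,L} and {F} and {K}.
Split {H,L} by δ(·,0) → {H} and {L}.
Stable partition: {E,I} | {H} | {B,D} | {C} | {F} | {K} | {L} — 7 equivalence classes.
K and E end up in different blocks, so they are distinguishable. For instance, the string 'ε' is accepted from only E.

No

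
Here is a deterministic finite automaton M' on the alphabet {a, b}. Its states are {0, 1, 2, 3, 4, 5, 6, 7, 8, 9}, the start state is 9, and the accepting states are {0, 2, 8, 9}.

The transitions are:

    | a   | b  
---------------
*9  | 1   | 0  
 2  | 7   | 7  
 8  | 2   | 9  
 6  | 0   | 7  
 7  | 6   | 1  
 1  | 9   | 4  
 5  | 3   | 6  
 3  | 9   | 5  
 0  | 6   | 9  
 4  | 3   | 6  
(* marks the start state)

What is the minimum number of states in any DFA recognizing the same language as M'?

States {2,8} cannot be reached from the start state, so discard them.
Initial partition by acceptance: {0,9} | {1,3,4,5,6,7}.
On input a, block {1,3,4,5,6,7} splits into {1,3,6} and {4,5,7}.
No further refinement is possible. Final partition (3 blocks): {0,9} | {1,3,6} | {4,5,7}.

3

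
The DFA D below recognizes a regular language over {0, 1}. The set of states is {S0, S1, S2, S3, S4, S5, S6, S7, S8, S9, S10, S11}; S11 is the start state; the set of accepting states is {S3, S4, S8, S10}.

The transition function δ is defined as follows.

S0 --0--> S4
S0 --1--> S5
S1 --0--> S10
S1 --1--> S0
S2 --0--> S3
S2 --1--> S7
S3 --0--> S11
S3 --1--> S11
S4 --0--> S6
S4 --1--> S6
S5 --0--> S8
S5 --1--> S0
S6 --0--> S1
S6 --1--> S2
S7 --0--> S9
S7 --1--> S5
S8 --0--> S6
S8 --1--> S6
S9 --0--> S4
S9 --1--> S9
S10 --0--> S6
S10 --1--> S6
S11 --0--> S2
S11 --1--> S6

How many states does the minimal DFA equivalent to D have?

All states are reachable from the start state.
Start with accepting vs non-accepting: {S3,S4,S8,S10} | {S0,S1,S2,S5,S6,S7,S9,S11}.
Refine {S0,S1,S2,S5,S6,S7,S9,S11} on symbol 0: members go to different blocks, giving {S0,S1,S2,S5,S9} and {S6,S7,S11}.
Refine {S0,S1,S2,S5,S9} on symbol 1: members go to different blocks, giving {S0,S1,S5,S9} and {S2}.
Split {S6,S7,S11} by δ(·,0) → {S6,S7} and {S11}.
Refine {S3,S4,S8,S10} on symbol 0: members go to different blocks, giving {S4,S8,S10} and {S3}.
On input 1, block {S6,S7} splits into {S6} and {S7}.
The partition is now stable with 7 blocks: {S4,S8,S10} | {S0,S1,S5,S9} | {S6} | {S2} | {S11} | {S3} | {S7}.

7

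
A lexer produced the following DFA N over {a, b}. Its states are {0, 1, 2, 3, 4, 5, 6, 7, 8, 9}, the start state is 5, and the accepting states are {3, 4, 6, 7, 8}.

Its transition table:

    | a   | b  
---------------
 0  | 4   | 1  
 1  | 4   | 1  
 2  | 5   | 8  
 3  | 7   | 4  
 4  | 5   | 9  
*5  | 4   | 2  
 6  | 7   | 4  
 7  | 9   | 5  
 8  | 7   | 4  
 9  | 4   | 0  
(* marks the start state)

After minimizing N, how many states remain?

Reachable states from the start: {0,1,2,4,5,7,8,9}. Unreachable: {3,6} — drop them.
Start with accepting vs non-accepting: {4,7,8} | {0,1,2,5,9}.
On input a, block {4,7,8} splits into {4,7} and {8}.
Refine {0,1,2,5,9} on symbol a: members go to different blocks, giving {0,1,5,9} and {2}.
Split {0,1,5,9} by δ(·,b) → {0,1,9} and {5}.
On input a, block {4,7} splits into {4} and {7}.
No further refinement is possible. Final partition (6 blocks): {4} | {0,1,9} | {8} | {2} | {5} | {7}.

6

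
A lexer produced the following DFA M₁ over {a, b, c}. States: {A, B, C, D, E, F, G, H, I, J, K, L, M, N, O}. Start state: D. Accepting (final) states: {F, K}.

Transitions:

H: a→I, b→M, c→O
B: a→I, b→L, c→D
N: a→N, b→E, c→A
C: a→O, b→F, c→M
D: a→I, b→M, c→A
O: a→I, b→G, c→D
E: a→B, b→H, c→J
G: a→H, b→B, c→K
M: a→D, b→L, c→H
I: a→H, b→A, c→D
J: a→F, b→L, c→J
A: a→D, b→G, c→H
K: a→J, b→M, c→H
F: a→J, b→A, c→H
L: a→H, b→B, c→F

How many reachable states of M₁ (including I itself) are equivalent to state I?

1

States {C,E,N} cannot be reached from the start state, so discard them.
Start with accepting vs non-accepting: {F,K} | {A,B,D,G,H,I,J,L,M,O}.
Split {A,B,D,G,H,I,J,L,M,O} by δ(·,a) → {A,B,D,G,H,I,L,M,O} and {J}.
Refine {A,B,D,G,H,I,L,M,O} on symbol c: members go to different blocks, giving {A,B,D,H,I,M,O} and {G,L}.
Refine {A,B,D,H,I,M,O} on symbol b: members go to different blocks, giving {A,B,M,O} and {D,H,I}.
Refine {D,H,I} on symbol c: members go to different blocks, giving {D,H} and {I}.
Split {A,B,M,O} by δ(·,a) → {A,M} and {B,O}.
Split {D,H} by δ(·,c) → {D} and {H}.
The partition is now stable with 8 blocks: {F,K} | {A,M} | {J} | {G,L} | {D} | {I} | {B,O} | {H}.
The equivalence class containing I is {I}, of size 1.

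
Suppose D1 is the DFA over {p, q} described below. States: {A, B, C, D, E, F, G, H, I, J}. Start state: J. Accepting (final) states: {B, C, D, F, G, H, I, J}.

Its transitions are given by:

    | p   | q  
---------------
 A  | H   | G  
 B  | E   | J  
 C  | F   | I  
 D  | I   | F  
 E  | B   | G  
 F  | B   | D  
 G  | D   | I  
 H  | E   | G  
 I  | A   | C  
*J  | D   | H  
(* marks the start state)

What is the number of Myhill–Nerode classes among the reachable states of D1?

4

Initial partition by acceptance: {B,C,D,F,G,H,I,J} | {A,E}.
Refine {B,C,D,F,G,H,I,J} on symbol p: members go to different blocks, giving {C,D,F,G,J} and {B,H,I}.
On input p, block {C,D,F,G,J} splits into {C,G,J} and {D,F}.
No further refinement is possible. Final partition (4 blocks): {C,G,J} | {A,E} | {B,H,I} | {D,F}.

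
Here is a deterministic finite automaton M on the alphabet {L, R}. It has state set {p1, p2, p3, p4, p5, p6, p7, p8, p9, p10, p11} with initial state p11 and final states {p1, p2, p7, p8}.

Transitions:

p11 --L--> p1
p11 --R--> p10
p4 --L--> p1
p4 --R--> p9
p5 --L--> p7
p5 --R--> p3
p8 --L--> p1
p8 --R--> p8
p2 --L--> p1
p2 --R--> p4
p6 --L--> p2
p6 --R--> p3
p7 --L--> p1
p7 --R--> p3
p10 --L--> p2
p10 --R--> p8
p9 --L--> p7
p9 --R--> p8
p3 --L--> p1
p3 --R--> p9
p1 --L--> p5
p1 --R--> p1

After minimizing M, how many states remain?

6

First remove the unreachable states {p6}; 10 states remain.
P0 = {p1,p2,p7,p8} | {p3,p4,p5,p9,p10,p11}.
Split {p1,p2,p7,p8} by δ(·,L) → {p2,p7,p8} and {p1}.
Split {p2,p7,p8} by δ(·,R) → {p2,p7} and {p8}.
Split {p3,p4,p5,p9,p10,p11} by δ(·,L) → {p3,p4,p11} and {p5,p9,p10}.
Refine {p5,p9,p10} on symbol R: members go to different blocks, giving {p9,p10} and {p5}.
The partition is now stable with 6 blocks: {p2,p7} | {p3,p4,p11} | {p1} | {p8} | {p9,p10} | {p5}.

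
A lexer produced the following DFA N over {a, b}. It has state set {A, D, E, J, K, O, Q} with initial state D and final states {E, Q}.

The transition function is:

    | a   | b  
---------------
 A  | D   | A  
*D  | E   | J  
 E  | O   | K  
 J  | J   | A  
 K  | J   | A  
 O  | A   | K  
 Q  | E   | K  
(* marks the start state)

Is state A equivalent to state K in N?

No

Reachable states from the start: {A,D,E,J,K,O}. Unreachable: {Q} — drop them.
P0 = {E} | {A,D,J,K,O}.
Split {A,D,J,K,O} by δ(·,a) → {A,J,K,O} and {D}.
On input a, block {A,J,K,O} splits into {J,K,O} and {A}.
Refine {J,K,O} on symbol a: members go to different blocks, giving {J,K} and {O}.
Stable partition: {E} | {J,K} | {D} | {A} | {O} — 5 equivalence classes.
A and K end up in different blocks, so they are distinguishable. For instance, the string 'aa' is accepted from only A.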